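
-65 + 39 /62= -3991 /62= -64.37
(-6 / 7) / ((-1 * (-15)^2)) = 2 / 525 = 0.00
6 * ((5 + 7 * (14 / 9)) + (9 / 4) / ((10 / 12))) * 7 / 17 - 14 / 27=104209 / 2295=45.41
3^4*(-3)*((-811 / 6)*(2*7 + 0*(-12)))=459837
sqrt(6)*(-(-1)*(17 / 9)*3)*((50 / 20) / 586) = 85*sqrt(6) / 3516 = 0.06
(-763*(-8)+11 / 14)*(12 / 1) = 512802 / 7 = 73257.43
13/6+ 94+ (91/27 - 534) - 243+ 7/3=-36457/54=-675.13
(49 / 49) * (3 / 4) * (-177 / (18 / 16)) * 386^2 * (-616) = 10830221248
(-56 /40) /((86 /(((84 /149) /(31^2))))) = -294 /30785635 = -0.00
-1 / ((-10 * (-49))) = -1 / 490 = -0.00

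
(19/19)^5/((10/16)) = 1.60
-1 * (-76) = 76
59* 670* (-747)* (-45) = 1328800950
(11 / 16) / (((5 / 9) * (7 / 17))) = 1683 / 560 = 3.01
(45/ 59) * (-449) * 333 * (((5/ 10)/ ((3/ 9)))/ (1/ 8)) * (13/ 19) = -1049609340/ 1121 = -936315.20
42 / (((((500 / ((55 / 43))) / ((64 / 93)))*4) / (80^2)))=157696 / 1333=118.30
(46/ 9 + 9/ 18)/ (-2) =-101/ 36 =-2.81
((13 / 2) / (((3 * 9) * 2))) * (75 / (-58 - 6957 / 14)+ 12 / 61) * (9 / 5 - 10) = -863993 / 14217270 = -0.06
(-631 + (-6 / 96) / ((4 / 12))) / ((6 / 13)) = -131287 / 96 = -1367.57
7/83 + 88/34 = 3771/1411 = 2.67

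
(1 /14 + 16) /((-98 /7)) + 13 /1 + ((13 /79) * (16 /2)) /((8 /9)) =206449 /15484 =13.33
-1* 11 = -11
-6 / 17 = -0.35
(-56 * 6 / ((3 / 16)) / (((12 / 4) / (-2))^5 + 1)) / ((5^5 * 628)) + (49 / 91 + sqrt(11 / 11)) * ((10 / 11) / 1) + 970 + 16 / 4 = 14439440218798 / 14803628125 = 975.40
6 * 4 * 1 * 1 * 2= 48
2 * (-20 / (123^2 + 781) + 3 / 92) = 4589 / 73186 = 0.06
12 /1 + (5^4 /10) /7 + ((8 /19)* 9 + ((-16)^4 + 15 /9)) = 52318783 /798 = 65562.38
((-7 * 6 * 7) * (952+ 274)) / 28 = -12873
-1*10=-10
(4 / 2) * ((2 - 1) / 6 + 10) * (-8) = -488 / 3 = -162.67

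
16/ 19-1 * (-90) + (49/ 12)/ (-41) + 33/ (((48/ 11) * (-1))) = 3110267/ 37392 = 83.18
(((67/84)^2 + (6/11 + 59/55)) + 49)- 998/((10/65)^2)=-16343696441/388080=-42114.25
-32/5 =-6.40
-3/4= -0.75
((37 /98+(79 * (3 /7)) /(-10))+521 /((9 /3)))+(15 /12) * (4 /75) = 125483 /735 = 170.73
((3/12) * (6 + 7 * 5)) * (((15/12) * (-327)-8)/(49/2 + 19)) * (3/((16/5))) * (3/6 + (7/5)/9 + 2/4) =-888511/8352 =-106.38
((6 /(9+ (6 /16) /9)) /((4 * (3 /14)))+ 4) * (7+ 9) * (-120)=-284160 /31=-9166.45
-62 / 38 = -31 / 19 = -1.63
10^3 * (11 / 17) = 11000 / 17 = 647.06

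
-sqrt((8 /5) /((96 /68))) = -sqrt(255) /15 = -1.06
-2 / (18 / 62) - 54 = -548 / 9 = -60.89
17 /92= 0.18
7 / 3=2.33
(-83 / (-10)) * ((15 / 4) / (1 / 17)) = 4233 / 8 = 529.12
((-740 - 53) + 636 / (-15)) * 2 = -8354 / 5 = -1670.80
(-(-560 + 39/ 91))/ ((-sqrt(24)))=-3917 * sqrt(6)/ 84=-114.22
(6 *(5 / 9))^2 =100 / 9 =11.11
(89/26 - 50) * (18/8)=-10899/104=-104.80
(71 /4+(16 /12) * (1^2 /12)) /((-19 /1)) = -643 /684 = -0.94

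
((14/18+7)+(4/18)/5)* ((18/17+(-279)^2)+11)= 465872704/765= 608983.93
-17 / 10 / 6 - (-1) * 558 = 33463 / 60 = 557.72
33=33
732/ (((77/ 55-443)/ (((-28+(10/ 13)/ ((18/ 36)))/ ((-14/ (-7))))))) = 13115/ 598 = 21.93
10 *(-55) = -550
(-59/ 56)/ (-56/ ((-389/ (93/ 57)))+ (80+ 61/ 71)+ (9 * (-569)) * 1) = 30960899/ 148105781264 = 0.00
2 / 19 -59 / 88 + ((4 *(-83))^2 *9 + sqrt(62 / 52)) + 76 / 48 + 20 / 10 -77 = sqrt(806) / 26 + 4975581163 / 5016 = 991943.11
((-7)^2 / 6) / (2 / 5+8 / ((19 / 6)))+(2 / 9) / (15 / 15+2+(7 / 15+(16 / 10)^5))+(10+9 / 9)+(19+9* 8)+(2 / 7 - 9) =12229901113 / 127272292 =96.09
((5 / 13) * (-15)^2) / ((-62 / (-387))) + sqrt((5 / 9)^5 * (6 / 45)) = 25 * sqrt(6) / 729 + 435375 / 806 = 540.25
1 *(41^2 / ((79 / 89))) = 149609 / 79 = 1893.78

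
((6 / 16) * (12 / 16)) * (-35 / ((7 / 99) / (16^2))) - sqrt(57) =-35640 - sqrt(57) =-35647.55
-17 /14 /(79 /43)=-0.66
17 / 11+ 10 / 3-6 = -37 / 33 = -1.12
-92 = -92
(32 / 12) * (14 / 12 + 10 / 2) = 148 / 9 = 16.44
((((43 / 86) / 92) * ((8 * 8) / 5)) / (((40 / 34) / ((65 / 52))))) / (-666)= -17 / 153180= -0.00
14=14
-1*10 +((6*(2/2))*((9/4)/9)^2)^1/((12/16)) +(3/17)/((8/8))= -317/34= -9.32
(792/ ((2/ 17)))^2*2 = 90639648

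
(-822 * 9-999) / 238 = -8397 / 238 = -35.28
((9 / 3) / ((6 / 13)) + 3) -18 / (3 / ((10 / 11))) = 89 / 22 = 4.05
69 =69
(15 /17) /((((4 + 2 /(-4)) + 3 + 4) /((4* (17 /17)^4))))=40 /119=0.34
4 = 4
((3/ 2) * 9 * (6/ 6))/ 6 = 9/ 4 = 2.25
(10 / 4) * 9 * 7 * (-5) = -1575 / 2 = -787.50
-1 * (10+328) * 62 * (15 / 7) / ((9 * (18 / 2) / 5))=-523900 / 189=-2771.96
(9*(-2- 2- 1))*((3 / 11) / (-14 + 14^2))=-135 / 2002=-0.07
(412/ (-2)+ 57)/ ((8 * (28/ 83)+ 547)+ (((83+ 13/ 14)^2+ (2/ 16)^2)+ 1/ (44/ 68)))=-426612032/ 21746519633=-0.02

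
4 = 4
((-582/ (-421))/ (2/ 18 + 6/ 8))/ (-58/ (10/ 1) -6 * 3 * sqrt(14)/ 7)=21266280/ 134594963 -9428400 * sqrt(14)/ 134594963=-0.10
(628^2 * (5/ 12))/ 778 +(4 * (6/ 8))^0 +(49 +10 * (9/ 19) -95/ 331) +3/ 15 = 9756325538/ 36696315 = 265.87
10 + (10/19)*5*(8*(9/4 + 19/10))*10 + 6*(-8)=835.68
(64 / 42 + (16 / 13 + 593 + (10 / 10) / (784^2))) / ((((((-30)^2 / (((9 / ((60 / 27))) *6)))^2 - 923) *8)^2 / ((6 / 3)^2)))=2529868364761149 / 13681829471407132672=0.00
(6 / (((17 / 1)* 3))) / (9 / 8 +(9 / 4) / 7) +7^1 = 9751 / 1377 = 7.08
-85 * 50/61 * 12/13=-51000/793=-64.31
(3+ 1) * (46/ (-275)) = -184/ 275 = -0.67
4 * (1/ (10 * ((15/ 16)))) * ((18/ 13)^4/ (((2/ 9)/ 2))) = 10077696/ 714025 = 14.11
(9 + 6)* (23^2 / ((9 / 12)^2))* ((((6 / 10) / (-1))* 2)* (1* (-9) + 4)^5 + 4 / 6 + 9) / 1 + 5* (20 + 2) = 477328270 / 9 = 53036474.44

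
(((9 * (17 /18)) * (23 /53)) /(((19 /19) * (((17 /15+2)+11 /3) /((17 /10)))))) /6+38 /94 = 66713 /119568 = 0.56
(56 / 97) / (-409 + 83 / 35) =-245 / 172563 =-0.00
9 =9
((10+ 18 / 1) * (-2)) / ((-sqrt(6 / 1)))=28 * sqrt(6) / 3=22.86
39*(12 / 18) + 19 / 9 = 253 / 9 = 28.11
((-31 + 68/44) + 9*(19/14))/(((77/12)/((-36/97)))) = 573480/575113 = 1.00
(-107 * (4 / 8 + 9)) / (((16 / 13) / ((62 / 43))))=-819299 / 688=-1190.84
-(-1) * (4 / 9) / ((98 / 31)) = 62 / 441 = 0.14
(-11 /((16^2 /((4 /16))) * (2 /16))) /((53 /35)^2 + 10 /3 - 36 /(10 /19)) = 40425 /29528704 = 0.00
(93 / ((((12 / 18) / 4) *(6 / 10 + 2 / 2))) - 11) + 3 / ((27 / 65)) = 12419 / 36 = 344.97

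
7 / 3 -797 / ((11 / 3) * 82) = -859 / 2706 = -0.32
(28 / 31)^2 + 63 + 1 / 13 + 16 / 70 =28037364 / 437255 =64.12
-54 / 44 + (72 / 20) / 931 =-125289 / 102410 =-1.22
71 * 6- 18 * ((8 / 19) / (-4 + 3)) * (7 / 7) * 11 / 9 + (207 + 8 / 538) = 3282683 / 5111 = 642.28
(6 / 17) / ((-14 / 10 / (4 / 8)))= -15 / 119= -0.13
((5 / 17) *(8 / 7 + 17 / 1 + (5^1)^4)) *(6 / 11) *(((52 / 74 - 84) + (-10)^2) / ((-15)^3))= -1854824 / 3632475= -0.51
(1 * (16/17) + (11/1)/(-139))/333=679/262293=0.00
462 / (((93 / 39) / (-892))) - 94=-5360266 / 31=-172911.81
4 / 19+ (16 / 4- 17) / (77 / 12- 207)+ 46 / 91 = 0.78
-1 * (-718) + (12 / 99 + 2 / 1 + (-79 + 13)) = 21586 / 33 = 654.12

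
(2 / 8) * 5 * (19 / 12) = 95 / 48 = 1.98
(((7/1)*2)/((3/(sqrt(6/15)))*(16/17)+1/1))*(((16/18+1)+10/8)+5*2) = 33.66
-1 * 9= -9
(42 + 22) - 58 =6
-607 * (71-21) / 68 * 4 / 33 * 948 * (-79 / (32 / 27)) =3418574.50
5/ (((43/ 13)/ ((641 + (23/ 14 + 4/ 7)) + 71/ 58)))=8503365/ 8729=974.15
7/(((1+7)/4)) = 7/2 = 3.50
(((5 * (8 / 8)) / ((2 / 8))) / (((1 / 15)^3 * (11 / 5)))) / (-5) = -67500 / 11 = -6136.36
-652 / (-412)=163 / 103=1.58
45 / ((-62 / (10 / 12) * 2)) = -75 / 248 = -0.30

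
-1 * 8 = -8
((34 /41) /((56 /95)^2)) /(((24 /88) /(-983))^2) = 31003884.72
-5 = -5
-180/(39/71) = -4260/13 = -327.69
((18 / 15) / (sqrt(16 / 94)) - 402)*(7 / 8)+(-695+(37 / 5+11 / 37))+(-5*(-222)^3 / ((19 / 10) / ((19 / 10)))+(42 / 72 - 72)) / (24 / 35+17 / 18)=21*sqrt(94) / 80+25502759934277 / 759980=33557148.70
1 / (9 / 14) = 1.56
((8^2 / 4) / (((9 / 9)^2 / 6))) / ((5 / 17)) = 1632 / 5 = 326.40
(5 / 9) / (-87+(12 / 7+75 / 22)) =-770 / 113481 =-0.01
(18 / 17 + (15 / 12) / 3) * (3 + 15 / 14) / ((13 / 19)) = 8.78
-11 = -11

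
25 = 25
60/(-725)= -12/145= -0.08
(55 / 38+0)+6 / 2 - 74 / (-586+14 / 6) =304355 / 66538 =4.57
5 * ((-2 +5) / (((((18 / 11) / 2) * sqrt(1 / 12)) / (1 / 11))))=10 * sqrt(3) / 3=5.77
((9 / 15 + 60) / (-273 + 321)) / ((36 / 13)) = 1313 / 2880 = 0.46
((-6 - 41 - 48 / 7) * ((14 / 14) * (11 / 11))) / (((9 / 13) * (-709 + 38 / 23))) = 3887 / 35343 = 0.11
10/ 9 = 1.11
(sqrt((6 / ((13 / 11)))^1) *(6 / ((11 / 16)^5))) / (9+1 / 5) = 15728640 *sqrt(858) / 48154249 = 9.57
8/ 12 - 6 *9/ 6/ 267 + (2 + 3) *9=12184/ 267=45.63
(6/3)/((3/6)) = 4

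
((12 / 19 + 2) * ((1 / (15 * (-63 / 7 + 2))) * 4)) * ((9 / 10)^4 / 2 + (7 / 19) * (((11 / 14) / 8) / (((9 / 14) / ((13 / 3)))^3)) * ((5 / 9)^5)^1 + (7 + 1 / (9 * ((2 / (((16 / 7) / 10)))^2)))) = -0.79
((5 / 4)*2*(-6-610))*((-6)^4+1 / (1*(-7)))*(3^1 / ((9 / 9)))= -5986860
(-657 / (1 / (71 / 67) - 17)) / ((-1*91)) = -15549 / 34580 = -0.45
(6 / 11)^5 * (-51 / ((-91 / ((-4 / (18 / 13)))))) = -88128 / 1127357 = -0.08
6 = 6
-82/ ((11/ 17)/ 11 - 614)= 1394/ 10437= 0.13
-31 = -31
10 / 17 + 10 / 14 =155 / 119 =1.30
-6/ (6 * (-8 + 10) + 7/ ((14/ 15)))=-4/ 13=-0.31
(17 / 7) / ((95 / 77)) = 187 / 95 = 1.97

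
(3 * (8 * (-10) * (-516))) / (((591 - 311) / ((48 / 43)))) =3456 / 7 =493.71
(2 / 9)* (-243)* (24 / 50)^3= -93312 / 15625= -5.97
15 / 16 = 0.94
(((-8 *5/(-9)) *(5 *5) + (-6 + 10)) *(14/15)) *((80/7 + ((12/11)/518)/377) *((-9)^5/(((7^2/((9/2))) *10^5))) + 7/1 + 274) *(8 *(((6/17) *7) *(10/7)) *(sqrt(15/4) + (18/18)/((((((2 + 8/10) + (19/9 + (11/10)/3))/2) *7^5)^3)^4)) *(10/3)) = 4143463482565368095143650977120256/84669438254321434673679697839372717952279696141988612872687316302615108184814453125 + 11805034888653736 *sqrt(15)/8327694375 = 5490199.50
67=67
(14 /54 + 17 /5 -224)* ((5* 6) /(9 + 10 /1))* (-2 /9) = 77.31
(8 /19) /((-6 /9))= -12 /19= -0.63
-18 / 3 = -6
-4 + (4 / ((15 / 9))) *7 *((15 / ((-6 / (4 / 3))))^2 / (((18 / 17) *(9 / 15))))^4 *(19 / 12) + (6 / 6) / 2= 17356683405009193 / 6973568802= 2488924.09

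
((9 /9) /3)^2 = 1 /9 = 0.11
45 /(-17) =-45 /17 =-2.65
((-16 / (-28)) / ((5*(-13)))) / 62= -2 / 14105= -0.00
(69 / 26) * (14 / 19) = 483 / 247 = 1.96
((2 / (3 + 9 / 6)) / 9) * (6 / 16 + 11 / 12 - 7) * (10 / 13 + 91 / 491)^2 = -62791073 / 244456134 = -0.26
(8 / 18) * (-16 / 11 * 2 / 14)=-64 / 693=-0.09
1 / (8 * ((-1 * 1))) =-1 / 8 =-0.12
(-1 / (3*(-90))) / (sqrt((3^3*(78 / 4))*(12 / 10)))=sqrt(195) / 94770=0.00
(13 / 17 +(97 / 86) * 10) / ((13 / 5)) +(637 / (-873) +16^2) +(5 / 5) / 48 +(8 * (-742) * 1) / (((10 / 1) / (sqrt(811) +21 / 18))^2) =-10610588456773 / 221229840-10388 * sqrt(811) / 75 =-51906.23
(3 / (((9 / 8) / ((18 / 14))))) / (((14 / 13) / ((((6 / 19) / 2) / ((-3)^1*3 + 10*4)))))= 468 / 28861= 0.02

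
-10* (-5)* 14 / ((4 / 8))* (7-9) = -2800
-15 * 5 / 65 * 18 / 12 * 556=-12510 / 13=-962.31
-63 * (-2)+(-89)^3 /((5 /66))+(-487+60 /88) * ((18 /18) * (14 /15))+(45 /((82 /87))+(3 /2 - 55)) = -9305924.45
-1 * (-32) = 32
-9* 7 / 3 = -21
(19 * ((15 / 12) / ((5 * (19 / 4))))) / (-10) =-1 / 10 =-0.10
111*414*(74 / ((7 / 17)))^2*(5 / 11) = 363625730280 / 539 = 674630297.37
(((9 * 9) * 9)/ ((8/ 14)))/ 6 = 1701/ 8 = 212.62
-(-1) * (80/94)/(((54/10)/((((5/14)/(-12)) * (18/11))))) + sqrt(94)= -250/32571 + sqrt(94)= 9.69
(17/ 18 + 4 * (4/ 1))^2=93025/ 324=287.11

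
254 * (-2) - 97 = -605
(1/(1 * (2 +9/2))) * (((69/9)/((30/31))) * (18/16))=713/520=1.37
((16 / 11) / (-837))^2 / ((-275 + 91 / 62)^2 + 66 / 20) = 5120 / 126853524410679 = 0.00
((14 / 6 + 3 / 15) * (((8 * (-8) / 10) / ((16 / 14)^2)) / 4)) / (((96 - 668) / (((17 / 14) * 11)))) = 2261 / 31200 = 0.07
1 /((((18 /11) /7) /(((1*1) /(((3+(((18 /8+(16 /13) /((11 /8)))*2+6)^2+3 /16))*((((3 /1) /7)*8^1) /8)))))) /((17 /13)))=115307192 /1362522573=0.08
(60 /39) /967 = 20 /12571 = 0.00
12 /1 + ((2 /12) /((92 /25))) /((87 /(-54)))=31941 /2668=11.97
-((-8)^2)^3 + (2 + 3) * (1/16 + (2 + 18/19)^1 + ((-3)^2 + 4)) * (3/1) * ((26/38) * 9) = -1505602159/5776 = -260665.19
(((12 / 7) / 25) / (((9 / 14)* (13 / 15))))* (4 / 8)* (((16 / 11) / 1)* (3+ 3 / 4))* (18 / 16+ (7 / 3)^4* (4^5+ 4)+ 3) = 39496994 / 3861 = 10229.73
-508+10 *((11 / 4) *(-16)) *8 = -4028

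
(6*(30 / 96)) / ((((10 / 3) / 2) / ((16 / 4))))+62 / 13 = 241 / 26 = 9.27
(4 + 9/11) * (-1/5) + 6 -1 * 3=112/55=2.04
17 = 17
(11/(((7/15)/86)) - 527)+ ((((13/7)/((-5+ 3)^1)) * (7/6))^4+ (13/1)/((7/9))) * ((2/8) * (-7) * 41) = 117321751/580608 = 202.07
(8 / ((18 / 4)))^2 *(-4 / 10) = -512 / 405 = -1.26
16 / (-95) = -16 / 95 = -0.17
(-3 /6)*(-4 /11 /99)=2 /1089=0.00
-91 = -91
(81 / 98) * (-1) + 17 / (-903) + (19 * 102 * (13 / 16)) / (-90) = -3091591 / 168560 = -18.34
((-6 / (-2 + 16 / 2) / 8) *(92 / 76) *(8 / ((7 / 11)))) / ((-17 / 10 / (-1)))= -2530 / 2261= -1.12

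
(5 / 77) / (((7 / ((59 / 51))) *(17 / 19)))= 5605 / 467313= 0.01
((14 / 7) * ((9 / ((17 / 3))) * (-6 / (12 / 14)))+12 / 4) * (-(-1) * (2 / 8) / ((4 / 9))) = -2943 / 272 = -10.82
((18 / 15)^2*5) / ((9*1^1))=4 / 5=0.80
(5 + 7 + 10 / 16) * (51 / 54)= 1717 / 144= 11.92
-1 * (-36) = 36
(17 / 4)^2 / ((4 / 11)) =49.67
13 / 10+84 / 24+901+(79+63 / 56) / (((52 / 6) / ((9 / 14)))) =13274983 / 14560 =911.74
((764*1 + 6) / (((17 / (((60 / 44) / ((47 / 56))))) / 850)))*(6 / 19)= 17640000 / 893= 19753.64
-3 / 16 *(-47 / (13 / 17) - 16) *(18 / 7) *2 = 27189 / 364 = 74.70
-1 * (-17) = 17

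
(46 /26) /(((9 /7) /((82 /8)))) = 6601 /468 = 14.10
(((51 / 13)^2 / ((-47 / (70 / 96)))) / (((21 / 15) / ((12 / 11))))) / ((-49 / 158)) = 5136975 / 8562554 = 0.60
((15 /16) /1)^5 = 759375 /1048576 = 0.72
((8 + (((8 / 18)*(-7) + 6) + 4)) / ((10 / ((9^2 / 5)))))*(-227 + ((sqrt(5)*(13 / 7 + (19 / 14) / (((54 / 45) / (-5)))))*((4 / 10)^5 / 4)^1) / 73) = -5475.25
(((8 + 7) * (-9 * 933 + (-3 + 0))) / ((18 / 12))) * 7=-588000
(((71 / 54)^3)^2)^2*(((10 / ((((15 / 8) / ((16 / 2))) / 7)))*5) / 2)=574338895922428389698435 / 28818169977023831232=19929.75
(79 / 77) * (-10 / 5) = -158 / 77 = -2.05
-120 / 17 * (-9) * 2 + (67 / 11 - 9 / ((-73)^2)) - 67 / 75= 9884614559 / 74739225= 132.25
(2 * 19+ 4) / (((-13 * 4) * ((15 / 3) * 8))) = -0.02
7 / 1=7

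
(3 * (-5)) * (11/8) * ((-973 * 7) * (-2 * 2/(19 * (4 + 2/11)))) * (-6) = 37085895/874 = 42432.37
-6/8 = -0.75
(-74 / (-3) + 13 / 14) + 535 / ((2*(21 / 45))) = 12575 / 21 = 598.81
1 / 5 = 0.20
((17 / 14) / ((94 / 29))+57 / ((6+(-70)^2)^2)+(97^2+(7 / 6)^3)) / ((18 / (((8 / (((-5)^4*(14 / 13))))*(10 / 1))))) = 52314507922722071 / 841851163865250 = 62.14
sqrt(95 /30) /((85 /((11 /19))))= 11 * sqrt(114) /9690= 0.01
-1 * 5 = -5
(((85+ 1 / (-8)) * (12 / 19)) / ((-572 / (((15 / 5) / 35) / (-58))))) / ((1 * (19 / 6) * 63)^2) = 97 / 27875387540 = 0.00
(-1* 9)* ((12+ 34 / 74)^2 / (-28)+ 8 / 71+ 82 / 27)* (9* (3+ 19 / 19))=527862423 / 680393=775.82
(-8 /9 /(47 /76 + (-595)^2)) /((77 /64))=-38912 /18645821271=-0.00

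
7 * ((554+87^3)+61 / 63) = 4613405.78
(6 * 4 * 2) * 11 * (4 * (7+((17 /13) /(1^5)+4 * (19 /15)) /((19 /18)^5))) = 4032940143936 /160946435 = 25057.65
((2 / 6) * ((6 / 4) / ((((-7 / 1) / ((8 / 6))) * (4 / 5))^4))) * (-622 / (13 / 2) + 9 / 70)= -10870375 / 70791084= -0.15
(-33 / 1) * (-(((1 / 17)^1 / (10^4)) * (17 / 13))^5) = 33 / 37129300000000000000000000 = 0.00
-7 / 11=-0.64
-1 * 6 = -6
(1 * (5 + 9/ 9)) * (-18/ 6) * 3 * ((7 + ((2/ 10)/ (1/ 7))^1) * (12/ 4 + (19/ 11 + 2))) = -167832/ 55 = -3051.49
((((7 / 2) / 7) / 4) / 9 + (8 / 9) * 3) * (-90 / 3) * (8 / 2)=-965 / 3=-321.67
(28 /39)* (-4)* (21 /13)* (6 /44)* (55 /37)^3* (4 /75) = -948640 /8560357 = -0.11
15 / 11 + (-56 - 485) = -5936 / 11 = -539.64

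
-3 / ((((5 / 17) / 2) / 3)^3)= -3183624 / 125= -25468.99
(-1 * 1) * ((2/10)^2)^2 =-1/625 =-0.00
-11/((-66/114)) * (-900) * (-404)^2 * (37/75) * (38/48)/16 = -136254757/2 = -68127378.50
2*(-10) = -20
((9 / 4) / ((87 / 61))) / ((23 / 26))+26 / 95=260689 / 126730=2.06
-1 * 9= -9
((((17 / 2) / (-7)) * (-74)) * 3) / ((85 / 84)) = 1332 / 5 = 266.40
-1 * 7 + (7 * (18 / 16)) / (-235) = -13223 / 1880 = -7.03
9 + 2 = 11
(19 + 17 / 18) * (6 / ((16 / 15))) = 1795 / 16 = 112.19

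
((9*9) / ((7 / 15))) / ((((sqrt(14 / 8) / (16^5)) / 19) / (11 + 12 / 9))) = 597090631680*sqrt(7) / 49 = 32239863705.95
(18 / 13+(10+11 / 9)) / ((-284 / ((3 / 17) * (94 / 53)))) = -69325 / 4989738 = -0.01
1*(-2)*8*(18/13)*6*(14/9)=-2688/13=-206.77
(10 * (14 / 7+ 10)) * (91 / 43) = 253.95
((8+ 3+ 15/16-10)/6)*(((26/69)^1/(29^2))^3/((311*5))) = 68107/3646253835927538740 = 0.00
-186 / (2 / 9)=-837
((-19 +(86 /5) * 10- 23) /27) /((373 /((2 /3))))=260 /30213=0.01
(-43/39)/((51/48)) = -688/663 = -1.04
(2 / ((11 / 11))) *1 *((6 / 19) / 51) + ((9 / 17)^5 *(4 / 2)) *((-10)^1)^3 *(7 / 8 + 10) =-24401665166 / 26977283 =-904.53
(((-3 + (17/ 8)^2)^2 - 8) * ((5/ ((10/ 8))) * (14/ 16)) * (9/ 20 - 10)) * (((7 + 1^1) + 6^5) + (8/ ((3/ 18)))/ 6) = 15209488721/ 10240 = 1485301.63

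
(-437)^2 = 190969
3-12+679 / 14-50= -21 / 2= -10.50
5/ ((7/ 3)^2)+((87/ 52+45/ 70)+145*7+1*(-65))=2428841/ 2548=953.23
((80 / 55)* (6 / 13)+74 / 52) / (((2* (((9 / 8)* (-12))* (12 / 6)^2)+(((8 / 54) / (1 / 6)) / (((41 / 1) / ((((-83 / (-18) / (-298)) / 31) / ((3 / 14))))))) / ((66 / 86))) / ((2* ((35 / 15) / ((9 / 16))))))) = -42879571938 / 266519762665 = -0.16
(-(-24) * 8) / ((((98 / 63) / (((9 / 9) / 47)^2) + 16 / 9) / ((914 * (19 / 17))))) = 555712 / 9741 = 57.05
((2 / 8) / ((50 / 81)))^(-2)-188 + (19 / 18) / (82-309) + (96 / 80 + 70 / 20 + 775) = 4451598472 / 7446735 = 597.79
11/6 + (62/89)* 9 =4327/534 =8.10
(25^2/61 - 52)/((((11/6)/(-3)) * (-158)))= -0.43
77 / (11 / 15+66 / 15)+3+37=55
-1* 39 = -39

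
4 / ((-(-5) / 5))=4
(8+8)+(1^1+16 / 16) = 18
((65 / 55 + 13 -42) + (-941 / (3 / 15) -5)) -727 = -60113 / 11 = -5464.82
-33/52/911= -0.00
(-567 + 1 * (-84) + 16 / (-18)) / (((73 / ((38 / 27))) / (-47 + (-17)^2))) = -53952932 / 17739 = -3041.49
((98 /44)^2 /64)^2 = 5764801 /959512576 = 0.01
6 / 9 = 2 / 3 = 0.67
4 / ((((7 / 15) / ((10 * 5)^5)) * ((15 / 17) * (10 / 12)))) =25500000000 / 7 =3642857142.86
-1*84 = -84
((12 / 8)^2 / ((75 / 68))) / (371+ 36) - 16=-162749 / 10175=-15.99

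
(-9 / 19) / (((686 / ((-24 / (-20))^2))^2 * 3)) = -972 / 1397081875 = -0.00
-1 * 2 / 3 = -2 / 3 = -0.67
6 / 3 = 2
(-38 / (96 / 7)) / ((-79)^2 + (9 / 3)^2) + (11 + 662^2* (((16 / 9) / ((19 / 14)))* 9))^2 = 2891020015178467451987 / 108300000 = 26694552310050.48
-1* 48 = -48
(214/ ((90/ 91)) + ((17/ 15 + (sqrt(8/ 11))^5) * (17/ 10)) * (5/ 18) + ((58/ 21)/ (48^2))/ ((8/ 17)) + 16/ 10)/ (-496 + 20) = -4146139/ 9031680 - 8 * sqrt(22)/ 83853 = -0.46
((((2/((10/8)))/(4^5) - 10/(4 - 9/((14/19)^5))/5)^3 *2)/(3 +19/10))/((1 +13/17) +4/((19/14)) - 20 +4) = -0.00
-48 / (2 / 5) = -120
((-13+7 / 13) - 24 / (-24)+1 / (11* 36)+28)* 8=170306 / 1287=132.33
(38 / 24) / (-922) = -19 / 11064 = -0.00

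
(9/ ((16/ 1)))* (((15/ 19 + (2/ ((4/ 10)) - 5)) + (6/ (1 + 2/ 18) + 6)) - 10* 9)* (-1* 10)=8316/ 19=437.68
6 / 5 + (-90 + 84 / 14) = -414 / 5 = -82.80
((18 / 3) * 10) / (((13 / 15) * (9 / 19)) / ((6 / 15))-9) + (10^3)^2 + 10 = 101000250 / 101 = 1000002.48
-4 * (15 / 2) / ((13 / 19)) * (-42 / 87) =7980 / 377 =21.17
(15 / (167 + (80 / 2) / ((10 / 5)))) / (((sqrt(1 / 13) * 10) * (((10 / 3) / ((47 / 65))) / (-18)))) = -3807 * sqrt(13) / 121550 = -0.11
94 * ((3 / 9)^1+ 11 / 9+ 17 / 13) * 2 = 62980 / 117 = 538.29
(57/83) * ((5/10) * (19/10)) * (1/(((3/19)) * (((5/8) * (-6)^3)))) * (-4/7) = 0.02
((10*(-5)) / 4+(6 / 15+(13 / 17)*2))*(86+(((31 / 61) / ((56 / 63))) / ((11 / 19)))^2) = -900738007161 / 979724416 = -919.38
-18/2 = -9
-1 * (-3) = 3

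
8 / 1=8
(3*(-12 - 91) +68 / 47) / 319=-14455 / 14993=-0.96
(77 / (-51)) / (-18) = 77 / 918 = 0.08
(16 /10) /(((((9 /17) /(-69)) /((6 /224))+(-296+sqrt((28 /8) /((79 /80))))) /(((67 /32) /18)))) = -3329926867 /5300985812680 - 10243027 *sqrt(5530) /190835489256480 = -0.00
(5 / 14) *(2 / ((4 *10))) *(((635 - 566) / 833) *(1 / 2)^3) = 69 / 373184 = 0.00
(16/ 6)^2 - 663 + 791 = 1216/ 9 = 135.11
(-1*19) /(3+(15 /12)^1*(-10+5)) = 76 /13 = 5.85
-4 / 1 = -4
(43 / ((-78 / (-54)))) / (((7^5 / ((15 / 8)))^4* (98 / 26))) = 19591875 / 16014627014995919048704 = 0.00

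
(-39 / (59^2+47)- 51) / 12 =-59989 / 14112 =-4.25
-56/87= -0.64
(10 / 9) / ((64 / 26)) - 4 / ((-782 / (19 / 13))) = 0.46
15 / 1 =15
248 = 248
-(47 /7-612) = 4237 /7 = 605.29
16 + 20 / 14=122 / 7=17.43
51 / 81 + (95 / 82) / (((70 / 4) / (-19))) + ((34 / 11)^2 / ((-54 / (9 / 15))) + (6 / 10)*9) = 4374637 / 937629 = 4.67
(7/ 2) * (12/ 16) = 21/ 8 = 2.62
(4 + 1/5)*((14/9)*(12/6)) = 196/15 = 13.07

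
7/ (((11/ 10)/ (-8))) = -560/ 11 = -50.91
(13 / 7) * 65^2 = 54925 / 7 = 7846.43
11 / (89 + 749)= 11 / 838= 0.01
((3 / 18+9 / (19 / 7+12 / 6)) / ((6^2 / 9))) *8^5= 561152 / 33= 17004.61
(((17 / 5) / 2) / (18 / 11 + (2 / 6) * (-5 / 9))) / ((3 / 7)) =11781 / 4310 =2.73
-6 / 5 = -1.20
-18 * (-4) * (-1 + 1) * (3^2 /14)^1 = 0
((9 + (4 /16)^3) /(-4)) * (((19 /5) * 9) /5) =-98667 /6400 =-15.42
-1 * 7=-7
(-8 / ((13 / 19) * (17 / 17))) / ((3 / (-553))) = 2155.28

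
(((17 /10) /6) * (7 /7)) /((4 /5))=17 /48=0.35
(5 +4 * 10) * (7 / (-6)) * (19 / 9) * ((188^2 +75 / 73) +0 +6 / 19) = -1715839685 / 438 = -3917442.20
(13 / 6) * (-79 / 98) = -1027 / 588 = -1.75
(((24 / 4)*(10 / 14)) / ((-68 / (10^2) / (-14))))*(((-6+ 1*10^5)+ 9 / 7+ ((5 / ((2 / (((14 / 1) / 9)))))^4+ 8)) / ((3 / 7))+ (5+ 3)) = 2301756371000 / 111537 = 20636706.84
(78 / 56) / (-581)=-39 / 16268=-0.00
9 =9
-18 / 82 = -9 / 41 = -0.22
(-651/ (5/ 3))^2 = 3814209/ 25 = 152568.36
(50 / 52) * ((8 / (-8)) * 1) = -25 / 26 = -0.96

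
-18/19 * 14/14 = -18/19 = -0.95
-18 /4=-9 /2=-4.50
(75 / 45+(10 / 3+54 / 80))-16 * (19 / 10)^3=-104069 / 1000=-104.07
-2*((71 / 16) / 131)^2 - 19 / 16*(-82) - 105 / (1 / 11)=-2323192577 / 2196608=-1057.63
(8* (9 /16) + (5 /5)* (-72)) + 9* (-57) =-1161 /2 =-580.50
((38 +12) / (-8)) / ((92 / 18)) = -225 / 184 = -1.22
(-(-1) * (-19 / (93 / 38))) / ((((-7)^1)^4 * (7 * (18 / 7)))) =-361 / 2009637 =-0.00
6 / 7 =0.86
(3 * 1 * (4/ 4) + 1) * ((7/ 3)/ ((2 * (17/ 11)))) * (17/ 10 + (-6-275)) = -71687/ 85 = -843.38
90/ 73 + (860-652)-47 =11843/ 73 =162.23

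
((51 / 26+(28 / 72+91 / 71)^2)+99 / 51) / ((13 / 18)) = 2416075175 / 260690274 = 9.27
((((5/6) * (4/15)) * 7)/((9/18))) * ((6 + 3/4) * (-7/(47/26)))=-81.32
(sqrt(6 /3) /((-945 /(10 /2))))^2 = 2 /35721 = 0.00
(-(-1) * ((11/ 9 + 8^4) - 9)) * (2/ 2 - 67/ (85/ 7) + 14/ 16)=-45569369/ 3060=-14891.95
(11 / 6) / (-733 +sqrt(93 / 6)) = -8063 / 3223641 - 11*sqrt(62) / 6447282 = -0.00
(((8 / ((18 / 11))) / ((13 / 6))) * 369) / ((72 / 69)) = 10373 / 13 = 797.92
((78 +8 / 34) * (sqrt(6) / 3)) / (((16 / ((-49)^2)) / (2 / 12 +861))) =8249968055 * sqrt(6) / 2448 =8254988.61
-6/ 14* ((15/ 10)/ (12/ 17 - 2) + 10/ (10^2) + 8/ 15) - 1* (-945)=1455647/ 1540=945.23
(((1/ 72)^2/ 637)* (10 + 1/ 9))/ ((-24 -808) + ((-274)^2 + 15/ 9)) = 1/ 24248040768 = 0.00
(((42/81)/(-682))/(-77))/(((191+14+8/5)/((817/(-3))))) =-4085/313857423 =-0.00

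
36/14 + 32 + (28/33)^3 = 8850418/251559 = 35.18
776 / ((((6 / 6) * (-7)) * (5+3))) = -97 / 7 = -13.86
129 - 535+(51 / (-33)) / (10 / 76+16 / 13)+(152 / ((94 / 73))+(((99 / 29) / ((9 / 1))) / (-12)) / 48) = -1680207538583 / 5812006464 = -289.09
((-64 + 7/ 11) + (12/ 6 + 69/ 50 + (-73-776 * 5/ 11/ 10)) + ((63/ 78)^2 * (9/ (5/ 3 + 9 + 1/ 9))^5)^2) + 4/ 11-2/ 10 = -168.02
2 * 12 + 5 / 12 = 293 / 12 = 24.42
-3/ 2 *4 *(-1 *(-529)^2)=1679046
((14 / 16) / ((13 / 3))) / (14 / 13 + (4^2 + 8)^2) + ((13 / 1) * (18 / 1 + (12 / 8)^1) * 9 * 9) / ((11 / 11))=1232338557 / 60016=20533.50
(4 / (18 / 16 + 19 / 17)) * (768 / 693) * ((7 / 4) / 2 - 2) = -52224 / 23485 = -2.22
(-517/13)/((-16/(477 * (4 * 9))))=2219481/52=42682.33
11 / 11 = 1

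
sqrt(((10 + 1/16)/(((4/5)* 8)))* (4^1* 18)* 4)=3* sqrt(805)/4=21.28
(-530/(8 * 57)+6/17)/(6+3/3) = -3137/27132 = -0.12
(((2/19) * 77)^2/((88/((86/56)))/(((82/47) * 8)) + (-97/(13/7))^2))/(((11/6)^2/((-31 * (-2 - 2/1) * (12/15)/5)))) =148963965696/1049528215375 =0.14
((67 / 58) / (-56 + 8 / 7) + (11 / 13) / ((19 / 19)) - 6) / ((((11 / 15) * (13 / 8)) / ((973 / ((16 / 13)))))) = -662666515 / 193024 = -3433.08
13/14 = 0.93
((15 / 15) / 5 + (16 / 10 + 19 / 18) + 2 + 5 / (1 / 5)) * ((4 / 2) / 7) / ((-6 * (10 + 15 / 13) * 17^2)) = -0.00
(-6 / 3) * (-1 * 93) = 186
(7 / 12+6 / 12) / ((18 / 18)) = 13 / 12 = 1.08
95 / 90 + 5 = 109 / 18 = 6.06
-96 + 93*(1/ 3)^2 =-257/ 3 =-85.67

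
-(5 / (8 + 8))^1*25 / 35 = -25 / 112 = -0.22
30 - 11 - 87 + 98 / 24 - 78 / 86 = -33449 / 516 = -64.82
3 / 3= 1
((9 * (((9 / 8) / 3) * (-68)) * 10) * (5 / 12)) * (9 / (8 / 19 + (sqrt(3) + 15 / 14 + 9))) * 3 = -2112.04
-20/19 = -1.05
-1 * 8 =-8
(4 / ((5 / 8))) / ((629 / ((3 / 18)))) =16 / 9435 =0.00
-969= -969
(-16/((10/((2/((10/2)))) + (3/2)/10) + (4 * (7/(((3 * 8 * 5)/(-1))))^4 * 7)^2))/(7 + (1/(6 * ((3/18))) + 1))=-0.07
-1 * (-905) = 905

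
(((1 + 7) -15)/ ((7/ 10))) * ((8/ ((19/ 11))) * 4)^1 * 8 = -1482.11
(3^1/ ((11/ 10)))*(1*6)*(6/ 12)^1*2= 180/ 11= 16.36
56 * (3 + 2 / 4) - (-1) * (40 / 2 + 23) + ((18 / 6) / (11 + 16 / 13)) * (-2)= 12641 / 53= 238.51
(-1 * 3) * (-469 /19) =1407 /19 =74.05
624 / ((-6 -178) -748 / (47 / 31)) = -2444 / 2653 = -0.92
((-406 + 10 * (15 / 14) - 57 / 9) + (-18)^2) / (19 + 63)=-815 / 861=-0.95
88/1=88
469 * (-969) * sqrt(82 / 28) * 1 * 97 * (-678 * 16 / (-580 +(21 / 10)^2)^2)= 341578081440000 * sqrt(574) / 3313038481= 2470128.01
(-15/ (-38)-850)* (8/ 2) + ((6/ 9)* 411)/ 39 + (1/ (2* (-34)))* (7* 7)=-170921941/ 50388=-3392.12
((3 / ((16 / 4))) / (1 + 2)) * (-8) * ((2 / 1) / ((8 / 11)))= -5.50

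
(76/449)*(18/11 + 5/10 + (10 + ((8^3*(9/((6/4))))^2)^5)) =62577526244844936188626299852070856610/4939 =12670080227747506820940740000000000.00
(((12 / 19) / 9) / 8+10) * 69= 690.61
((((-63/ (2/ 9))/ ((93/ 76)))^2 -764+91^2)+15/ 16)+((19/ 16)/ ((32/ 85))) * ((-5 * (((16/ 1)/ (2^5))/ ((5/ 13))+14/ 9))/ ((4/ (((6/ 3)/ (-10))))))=2167899068035/ 35426304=61194.62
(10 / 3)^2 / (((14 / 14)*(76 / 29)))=725 / 171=4.24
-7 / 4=-1.75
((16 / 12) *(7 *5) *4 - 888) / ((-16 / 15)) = 1315 / 2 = 657.50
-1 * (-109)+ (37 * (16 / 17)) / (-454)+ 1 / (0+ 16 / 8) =844529 / 7718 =109.42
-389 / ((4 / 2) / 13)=-2528.50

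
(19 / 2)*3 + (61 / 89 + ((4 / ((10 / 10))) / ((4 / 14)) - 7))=6441 / 178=36.19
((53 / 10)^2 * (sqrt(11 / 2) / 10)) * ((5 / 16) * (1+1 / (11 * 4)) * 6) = 75843 * sqrt(22) / 28160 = 12.63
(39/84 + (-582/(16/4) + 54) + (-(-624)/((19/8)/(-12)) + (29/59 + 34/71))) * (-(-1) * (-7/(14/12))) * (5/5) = 21680924541/1114274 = 19457.44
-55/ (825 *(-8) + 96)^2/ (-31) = 55/ 1311362496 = 0.00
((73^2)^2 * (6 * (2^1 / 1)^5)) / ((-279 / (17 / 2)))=-15448643104 / 93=-166114441.98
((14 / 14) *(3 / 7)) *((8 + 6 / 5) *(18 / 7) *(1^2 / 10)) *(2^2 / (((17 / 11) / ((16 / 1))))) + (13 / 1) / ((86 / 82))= 48697549 / 895475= 54.38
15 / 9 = 5 / 3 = 1.67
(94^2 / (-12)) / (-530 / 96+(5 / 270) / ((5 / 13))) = 1590480 / 11821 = 134.55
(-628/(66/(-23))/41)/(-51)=-7222/69003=-0.10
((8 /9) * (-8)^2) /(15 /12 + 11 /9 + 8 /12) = 2048 /113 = 18.12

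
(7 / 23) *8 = 56 / 23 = 2.43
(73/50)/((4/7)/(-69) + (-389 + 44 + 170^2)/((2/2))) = 35259/689603050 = 0.00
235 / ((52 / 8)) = 470 / 13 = 36.15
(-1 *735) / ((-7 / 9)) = 945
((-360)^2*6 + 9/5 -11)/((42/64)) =17773504/15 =1184900.27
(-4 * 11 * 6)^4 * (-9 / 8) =-5464723968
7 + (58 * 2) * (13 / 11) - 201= -626 / 11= -56.91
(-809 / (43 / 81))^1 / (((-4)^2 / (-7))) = 458703 / 688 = 666.72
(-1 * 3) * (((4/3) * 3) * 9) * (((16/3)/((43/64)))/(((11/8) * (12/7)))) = -172032/473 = -363.70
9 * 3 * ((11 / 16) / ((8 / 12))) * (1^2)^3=891 / 32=27.84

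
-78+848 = 770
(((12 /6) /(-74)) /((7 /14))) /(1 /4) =-8 /37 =-0.22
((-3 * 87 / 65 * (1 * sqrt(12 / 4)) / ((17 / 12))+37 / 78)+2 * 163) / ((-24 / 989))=-25184885 / 1872+258129 * sqrt(3) / 2210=-13251.16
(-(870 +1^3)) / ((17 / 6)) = -5226 / 17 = -307.41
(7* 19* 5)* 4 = 2660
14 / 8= 7 / 4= 1.75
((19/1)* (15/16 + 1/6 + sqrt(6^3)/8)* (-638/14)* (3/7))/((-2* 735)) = 321233/1152480 + 18183* sqrt(6)/96040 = 0.74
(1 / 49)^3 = 1 / 117649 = 0.00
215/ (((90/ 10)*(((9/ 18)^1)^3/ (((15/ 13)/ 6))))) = 4300/ 117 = 36.75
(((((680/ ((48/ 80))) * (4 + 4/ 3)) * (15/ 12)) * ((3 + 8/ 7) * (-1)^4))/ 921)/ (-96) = -61625/ 174069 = -0.35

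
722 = 722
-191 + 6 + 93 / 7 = -1202 / 7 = -171.71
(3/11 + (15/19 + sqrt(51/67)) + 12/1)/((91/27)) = 27 * sqrt(3417)/6097 + 810/209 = 4.13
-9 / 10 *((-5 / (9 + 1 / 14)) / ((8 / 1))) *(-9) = -567 / 1016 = -0.56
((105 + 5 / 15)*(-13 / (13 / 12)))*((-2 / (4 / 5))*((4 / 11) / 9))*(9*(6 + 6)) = 151680 / 11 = 13789.09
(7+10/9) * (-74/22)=-2701/99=-27.28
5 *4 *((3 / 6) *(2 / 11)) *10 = 18.18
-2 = -2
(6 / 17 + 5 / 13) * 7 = 5.16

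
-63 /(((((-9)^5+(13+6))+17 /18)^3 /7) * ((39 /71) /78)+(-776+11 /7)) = 365211504 /1199540791331818291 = 0.00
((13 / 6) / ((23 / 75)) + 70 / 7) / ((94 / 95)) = 74575 / 4324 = 17.25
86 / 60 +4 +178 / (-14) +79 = 15061 / 210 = 71.72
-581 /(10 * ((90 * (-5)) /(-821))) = -106.00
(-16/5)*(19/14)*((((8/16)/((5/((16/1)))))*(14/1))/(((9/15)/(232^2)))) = -130899968/15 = -8726664.53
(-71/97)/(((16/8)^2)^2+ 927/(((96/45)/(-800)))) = 71/33718073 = 0.00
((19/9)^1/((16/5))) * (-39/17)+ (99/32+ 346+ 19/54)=5110427/14688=347.93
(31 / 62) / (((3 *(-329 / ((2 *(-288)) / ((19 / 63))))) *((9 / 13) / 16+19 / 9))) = 1617408 / 3601469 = 0.45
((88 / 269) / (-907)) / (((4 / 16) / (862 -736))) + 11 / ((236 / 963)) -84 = -2262674145 / 57579988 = -39.30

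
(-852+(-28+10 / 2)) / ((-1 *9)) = 97.22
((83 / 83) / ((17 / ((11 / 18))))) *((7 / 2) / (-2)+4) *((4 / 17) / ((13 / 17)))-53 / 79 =-22557 / 34918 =-0.65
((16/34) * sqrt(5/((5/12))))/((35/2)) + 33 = 32 * sqrt(3)/595 + 33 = 33.09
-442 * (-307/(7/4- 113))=-542776/445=-1219.72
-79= -79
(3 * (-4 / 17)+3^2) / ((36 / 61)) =2867 / 204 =14.05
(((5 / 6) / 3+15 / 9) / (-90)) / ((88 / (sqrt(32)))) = -7* sqrt(2) / 7128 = -0.00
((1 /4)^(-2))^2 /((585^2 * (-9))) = -256 /3080025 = -0.00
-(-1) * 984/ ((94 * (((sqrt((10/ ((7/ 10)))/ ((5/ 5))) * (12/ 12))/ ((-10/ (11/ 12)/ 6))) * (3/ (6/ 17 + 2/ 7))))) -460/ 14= -230/ 7 -24928 * sqrt(7)/ 61523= -33.93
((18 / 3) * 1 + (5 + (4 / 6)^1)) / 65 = 7 / 39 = 0.18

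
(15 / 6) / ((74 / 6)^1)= 15 / 74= 0.20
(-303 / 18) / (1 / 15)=-505 / 2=-252.50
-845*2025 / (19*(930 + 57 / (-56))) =-31941000 / 329479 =-96.94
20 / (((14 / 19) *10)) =19 / 7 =2.71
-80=-80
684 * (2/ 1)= 1368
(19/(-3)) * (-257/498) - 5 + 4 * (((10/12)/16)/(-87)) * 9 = -303827/173304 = -1.75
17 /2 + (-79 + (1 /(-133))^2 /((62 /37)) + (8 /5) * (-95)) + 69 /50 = -6062656179 /27417950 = -221.12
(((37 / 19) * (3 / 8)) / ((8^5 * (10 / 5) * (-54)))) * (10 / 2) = -185 / 179306496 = -0.00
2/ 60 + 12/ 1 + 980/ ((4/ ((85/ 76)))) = 326093/ 1140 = 286.05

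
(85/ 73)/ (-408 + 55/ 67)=-5695/ 1991513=-0.00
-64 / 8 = -8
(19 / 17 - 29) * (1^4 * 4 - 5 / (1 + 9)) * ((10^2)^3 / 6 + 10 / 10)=-276501659 / 17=-16264803.47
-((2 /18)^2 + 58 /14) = -2356 /567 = -4.16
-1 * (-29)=29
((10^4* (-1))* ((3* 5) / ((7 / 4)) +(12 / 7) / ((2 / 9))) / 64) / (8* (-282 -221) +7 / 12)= 213750 / 337967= 0.63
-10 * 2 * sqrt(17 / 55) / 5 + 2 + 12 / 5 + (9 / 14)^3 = 64013 / 13720 - 4 * sqrt(935) / 55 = 2.44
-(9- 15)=6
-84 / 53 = -1.58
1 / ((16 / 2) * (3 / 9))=3 / 8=0.38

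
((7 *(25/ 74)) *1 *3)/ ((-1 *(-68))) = 525/ 5032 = 0.10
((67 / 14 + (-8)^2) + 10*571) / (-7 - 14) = -80903 / 294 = -275.18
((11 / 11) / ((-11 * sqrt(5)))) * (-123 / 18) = 41 * sqrt(5) / 330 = 0.28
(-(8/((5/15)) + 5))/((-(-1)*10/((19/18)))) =-551/180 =-3.06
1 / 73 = 0.01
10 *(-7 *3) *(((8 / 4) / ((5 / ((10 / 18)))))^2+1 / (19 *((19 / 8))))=-146440 / 9747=-15.02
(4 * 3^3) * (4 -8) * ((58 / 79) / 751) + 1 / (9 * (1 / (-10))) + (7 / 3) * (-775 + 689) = -107966968 / 533961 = -202.20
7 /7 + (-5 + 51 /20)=-29 /20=-1.45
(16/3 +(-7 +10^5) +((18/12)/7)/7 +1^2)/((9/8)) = 117599252/1323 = 88888.32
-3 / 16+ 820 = 13117 / 16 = 819.81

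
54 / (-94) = -27 / 47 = -0.57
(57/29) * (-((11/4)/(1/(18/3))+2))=-2109/58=-36.36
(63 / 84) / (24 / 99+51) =99 / 6764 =0.01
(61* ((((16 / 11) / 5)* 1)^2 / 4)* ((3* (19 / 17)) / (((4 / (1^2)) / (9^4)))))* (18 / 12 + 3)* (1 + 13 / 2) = 2463760476 / 10285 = 239548.90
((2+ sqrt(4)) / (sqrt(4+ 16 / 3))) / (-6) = -sqrt(21) / 21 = -0.22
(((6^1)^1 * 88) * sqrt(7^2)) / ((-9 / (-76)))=93632 / 3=31210.67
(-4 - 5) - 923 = -932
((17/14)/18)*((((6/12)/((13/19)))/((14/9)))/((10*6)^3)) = 323/2201472000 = 0.00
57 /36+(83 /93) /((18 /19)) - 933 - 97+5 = -3423245 /3348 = -1022.47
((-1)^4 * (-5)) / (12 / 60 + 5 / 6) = -150 / 31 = -4.84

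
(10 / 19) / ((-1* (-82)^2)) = -5 / 63878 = -0.00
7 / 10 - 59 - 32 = -903 / 10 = -90.30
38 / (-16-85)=-38 / 101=-0.38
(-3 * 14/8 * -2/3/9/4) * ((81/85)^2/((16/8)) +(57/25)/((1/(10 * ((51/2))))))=56.57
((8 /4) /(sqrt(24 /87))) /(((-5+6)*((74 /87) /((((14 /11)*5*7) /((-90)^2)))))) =1421*sqrt(58) /439560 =0.02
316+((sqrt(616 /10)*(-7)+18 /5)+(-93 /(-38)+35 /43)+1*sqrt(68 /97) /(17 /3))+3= -14*sqrt(385) /5+6*sqrt(1649) /1649+2662287 /8170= 271.07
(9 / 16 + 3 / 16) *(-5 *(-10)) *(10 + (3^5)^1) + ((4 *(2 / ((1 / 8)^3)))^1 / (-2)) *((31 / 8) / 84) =394507 / 42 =9393.02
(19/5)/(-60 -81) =-19/705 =-0.03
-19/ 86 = -0.22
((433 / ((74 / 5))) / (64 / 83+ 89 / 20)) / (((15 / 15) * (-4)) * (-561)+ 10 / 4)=0.00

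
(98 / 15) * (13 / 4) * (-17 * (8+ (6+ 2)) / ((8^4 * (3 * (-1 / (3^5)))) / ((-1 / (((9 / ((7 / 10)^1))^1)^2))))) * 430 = -22816703 / 76800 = -297.09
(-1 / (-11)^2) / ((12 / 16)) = -4 / 363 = -0.01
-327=-327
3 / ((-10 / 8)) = -12 / 5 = -2.40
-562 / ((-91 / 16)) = 8992 / 91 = 98.81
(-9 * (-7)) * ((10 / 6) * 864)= 90720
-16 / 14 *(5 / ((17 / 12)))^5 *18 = -111974400000 / 9938999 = -11266.16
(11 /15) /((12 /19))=209 /180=1.16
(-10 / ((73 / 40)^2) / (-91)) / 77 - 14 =-522748242 / 37340303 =-14.00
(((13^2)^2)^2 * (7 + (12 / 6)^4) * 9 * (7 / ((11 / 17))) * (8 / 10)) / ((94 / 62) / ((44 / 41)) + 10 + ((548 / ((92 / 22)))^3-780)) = 121263279647786888976 / 186666232639325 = 649626.22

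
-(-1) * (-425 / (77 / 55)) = -303.57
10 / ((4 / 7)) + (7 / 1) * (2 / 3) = 133 / 6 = 22.17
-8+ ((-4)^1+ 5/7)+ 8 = -23/7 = -3.29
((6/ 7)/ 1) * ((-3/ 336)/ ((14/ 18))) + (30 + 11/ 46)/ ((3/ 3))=1907831/ 63112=30.23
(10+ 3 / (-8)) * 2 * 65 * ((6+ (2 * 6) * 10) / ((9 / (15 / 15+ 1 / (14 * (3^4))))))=5680675 / 324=17532.95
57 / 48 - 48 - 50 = -1549 / 16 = -96.81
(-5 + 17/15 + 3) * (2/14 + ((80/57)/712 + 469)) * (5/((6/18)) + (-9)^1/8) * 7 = -4006682381/101460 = -39490.27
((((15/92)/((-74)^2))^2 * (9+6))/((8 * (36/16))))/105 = 0.00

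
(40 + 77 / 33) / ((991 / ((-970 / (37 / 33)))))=-1355090 / 36667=-36.96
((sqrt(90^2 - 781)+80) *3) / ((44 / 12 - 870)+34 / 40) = -180 *sqrt(7319) / 51929 - 14400 / 51929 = -0.57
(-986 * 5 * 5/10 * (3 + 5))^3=-7668682048000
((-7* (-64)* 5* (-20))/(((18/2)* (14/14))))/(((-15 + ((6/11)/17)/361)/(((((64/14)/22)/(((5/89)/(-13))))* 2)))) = -290836848640/9113391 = -31913.13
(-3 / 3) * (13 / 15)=-13 / 15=-0.87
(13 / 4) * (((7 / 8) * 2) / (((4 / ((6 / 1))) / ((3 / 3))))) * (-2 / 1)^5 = -273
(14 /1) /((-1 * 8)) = -7 /4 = -1.75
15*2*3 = 90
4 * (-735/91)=-32.31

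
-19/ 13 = -1.46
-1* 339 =-339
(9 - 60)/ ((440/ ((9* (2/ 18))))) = -51/ 440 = -0.12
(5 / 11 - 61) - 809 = -9565 / 11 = -869.55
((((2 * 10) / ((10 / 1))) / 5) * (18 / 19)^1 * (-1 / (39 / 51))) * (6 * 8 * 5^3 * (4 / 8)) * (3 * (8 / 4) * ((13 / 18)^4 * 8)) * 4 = -119516800 / 1539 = -77658.74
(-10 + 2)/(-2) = 4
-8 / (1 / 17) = -136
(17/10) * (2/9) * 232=3944/45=87.64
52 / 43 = 1.21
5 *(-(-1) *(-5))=-25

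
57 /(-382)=-57 /382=-0.15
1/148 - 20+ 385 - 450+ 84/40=-61341/740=-82.89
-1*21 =-21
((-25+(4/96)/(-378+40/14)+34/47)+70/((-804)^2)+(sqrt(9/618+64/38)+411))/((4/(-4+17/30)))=-317791557042941/957383466624 - sqrt(26024186)/4560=-333.06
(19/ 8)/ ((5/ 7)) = 133/ 40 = 3.32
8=8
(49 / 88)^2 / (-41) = -2401 / 317504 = -0.01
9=9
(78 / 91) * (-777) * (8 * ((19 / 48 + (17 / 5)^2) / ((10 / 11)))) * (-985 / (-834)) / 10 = -1150328113 / 139000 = -8275.74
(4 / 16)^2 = 1 / 16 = 0.06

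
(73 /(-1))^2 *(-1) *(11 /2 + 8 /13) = -32588.88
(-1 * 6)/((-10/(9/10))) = 27/50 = 0.54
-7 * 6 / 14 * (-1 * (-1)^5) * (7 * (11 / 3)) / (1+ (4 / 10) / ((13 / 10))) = -1001 / 17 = -58.88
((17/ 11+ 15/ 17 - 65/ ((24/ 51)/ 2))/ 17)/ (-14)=1.15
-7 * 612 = -4284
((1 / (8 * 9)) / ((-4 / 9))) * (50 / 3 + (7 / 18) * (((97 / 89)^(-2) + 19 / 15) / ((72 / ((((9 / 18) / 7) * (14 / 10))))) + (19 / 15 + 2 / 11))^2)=-98315123558130342223 / 179921188171676160000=-0.55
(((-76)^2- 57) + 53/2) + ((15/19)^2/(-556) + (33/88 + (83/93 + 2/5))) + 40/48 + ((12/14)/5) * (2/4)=2503599978739/435553720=5748.09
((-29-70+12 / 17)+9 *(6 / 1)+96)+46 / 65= 57917 / 1105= 52.41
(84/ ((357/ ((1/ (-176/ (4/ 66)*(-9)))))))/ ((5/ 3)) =1/ 185130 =0.00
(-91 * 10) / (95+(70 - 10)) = -182 / 31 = -5.87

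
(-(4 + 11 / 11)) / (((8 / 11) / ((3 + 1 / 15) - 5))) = 319 / 24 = 13.29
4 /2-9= -7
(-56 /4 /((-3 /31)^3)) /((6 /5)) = 1042685 /81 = 12872.65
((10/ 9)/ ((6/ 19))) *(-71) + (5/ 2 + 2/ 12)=-6673/ 27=-247.15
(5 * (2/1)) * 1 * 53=530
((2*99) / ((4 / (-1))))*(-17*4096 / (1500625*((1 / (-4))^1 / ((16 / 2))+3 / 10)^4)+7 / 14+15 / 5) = 8768340866043 / 32834164804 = 267.05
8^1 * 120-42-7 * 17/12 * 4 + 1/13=34258/39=878.41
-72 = -72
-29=-29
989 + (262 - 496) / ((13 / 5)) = 899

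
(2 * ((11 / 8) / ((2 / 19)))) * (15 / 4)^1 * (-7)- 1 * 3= -22041 / 32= -688.78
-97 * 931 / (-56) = 12901 / 8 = 1612.62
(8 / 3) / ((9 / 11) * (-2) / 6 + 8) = 0.35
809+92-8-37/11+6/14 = 68535/77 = 890.06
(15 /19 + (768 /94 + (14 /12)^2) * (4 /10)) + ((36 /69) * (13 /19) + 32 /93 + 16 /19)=352141879 /57303810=6.15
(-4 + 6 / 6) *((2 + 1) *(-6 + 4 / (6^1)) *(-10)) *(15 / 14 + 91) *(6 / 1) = -1856160 / 7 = -265165.71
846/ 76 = 423/ 38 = 11.13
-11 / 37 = -0.30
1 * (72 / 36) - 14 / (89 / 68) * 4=-3630 / 89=-40.79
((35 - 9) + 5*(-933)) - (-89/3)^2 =-49672/9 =-5519.11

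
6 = 6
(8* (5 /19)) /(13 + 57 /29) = 580 /4123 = 0.14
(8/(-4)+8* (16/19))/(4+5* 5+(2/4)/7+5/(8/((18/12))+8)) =5040/31331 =0.16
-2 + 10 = 8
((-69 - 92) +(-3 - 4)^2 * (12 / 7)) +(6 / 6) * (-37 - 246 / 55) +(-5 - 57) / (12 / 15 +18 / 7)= -444119 / 3245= -136.86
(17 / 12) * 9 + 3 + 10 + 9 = 139 / 4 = 34.75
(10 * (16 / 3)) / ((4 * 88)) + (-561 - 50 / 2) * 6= -116023 / 33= -3515.85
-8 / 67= -0.12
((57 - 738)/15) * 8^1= -1816/5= -363.20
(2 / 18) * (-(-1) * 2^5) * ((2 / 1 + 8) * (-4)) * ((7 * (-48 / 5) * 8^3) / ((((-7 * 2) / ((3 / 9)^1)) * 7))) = -1048576 / 63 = -16644.06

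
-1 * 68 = -68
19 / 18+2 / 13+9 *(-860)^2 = 1557597883 / 234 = 6656401.21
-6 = -6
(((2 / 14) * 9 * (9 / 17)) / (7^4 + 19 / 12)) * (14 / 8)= 243 / 490127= 0.00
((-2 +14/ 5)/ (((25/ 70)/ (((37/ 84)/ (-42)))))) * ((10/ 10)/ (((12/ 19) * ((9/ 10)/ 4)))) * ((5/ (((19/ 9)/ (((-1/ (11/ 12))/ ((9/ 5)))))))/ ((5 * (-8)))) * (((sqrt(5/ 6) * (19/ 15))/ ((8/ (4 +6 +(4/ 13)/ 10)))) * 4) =-114589 * sqrt(30)/ 18243225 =-0.03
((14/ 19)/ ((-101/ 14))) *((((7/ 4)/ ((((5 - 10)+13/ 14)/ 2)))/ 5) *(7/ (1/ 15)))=67228/ 36461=1.84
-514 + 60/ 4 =-499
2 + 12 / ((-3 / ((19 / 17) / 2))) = -4 / 17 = -0.24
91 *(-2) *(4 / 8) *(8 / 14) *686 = -35672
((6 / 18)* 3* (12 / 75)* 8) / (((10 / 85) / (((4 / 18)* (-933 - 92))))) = -22304 / 9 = -2478.22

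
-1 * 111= -111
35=35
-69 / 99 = -23 / 33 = -0.70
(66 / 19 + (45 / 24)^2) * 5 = 42495 / 1216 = 34.95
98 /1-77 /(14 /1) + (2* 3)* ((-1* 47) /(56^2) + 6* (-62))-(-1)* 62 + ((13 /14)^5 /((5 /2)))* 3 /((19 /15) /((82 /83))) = -1761556640703 /848148448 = -2076.94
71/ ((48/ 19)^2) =25631/ 2304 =11.12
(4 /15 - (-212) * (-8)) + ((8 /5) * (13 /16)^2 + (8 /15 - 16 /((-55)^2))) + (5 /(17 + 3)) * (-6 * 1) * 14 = -166026427 /96800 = -1715.15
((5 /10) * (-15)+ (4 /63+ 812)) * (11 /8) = 1115125 /1008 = 1106.27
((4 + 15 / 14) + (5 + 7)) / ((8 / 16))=239 / 7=34.14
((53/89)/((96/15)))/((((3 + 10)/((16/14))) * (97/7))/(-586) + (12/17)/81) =-35639055/99688366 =-0.36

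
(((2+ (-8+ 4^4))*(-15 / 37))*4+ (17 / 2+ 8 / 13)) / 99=-42359 / 10582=-4.00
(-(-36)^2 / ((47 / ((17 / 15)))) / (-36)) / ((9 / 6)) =136 / 235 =0.58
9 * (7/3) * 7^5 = 352947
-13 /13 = -1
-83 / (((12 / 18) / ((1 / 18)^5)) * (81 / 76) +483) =-1577 / 25518345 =-0.00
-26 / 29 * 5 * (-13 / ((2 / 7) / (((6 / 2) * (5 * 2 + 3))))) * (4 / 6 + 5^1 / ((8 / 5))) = 6997445 / 232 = 30161.40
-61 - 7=-68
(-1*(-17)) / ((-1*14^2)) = -17 / 196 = -0.09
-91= -91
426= 426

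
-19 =-19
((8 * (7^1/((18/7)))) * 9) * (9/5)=1764/5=352.80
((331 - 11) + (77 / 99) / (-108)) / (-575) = -311033 / 558900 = -0.56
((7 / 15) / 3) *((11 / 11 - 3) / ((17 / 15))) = -14 / 51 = -0.27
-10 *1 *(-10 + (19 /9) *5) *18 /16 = -25 /4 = -6.25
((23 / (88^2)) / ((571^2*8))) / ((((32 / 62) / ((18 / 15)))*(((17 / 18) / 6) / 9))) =519777 / 3433811645440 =0.00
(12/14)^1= 6/7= 0.86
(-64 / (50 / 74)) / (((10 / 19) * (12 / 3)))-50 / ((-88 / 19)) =-188081 / 5500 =-34.20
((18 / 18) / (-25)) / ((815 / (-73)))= 73 / 20375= 0.00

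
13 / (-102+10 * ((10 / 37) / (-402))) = -96681 / 758624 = -0.13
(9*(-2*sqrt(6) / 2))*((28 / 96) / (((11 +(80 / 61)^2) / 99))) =-286517*sqrt(6) / 14024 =-50.04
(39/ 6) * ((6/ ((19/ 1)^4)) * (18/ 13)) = 54/ 130321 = 0.00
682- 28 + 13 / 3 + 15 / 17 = 33620 / 51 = 659.22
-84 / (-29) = 84 / 29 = 2.90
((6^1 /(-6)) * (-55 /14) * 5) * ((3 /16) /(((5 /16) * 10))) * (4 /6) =11 /14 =0.79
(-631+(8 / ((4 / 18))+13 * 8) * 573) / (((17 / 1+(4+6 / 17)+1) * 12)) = 1353013 / 4560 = 296.71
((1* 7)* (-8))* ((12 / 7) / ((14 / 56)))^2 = -18432 / 7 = -2633.14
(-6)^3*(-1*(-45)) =-9720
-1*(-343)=343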